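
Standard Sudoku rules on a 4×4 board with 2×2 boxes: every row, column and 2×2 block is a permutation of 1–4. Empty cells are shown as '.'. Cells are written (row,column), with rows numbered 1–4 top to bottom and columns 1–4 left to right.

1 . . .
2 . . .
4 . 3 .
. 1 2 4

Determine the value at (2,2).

(1,3) = 4: row 1 has {1}; col 3 has {2,3}; box has {} → only 4 remains.
(2,3) = 1: row 2 has {2}; col 3 has {2,3,4}; box has {4} → only 1 remains.
(2,4) = 3: row 2 has {1,2}; col 4 has {4}; box has {1,4} → only 3 remains.
(3,2) = 2: row 3 has {3,4}; col 2 has {1}; box has {1,4} → only 2 remains.
(3,4) = 1: row 3 has {2,3,4}; col 4 has {3,4}; box has {2,3,4} → only 1 remains.
(4,1) = 3: row 4 has {1,2,4}; col 1 has {1,2,4}; box has {1,2,4} → only 3 remains.
(1,2) = 3: row 1 has {1,4}; col 2 has {1,2}; box has {1,2} → only 3 remains.
(1,4) = 2: row 1 has {1,3,4}; col 4 has {1,3,4}; box has {1,3,4} → only 2 remains.
(2,2) = 4: row 2 has {1,2,3}; col 2 has {1,2,3}; box has {1,2,3} → only 4 remains.

4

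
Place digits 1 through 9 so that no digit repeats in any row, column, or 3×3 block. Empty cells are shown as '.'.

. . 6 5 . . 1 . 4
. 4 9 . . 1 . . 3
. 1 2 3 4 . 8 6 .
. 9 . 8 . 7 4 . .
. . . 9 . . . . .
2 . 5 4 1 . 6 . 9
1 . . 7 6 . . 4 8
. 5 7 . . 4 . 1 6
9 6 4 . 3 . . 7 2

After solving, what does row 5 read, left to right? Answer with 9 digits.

438956721

row 3, column 6 = 9: row 3 has {1,2,3,4,6,8}; col 6 has {1,4,7}; box has {1,3,4,5} → only 9 remains.
row 6, column 6 = 3: row 6 has {1,2,4,5,6,9}; col 6 has {1,4,7,9}; box has {1,4,7,8,9} → only 3 remains.
row 6, column 8 = 8: row 6 has {1,2,3,4,5,6,9}; col 8 has {1,4,6,7}; box has {4,6,9} → only 8 remains.
row 7, column 3 = 3: row 7 has {1,4,6,7,8}; col 3 has {2,4,5,6,7,9}; box has {1,4,5,6,7,9} → only 3 remains.
row 8, column 1 = 8: row 8 has {1,4,5,6,7}; col 1 has {1,2,9}; box has {1,3,4,5,6,7,9} → only 8 remains.
row 8, column 4 = 2: row 8 has {1,4,5,6,7,8}; col 4 has {3,4,5,7,8,9}; box has {3,4,6,7} → only 2 remains.
row 8, column 5 = 9: row 8 has {1,2,4,5,6,7,8}; col 5 has {1,3,4,6}; box has {2,3,4,6,7} → only 9 remains.
row 8, column 7 = 3: row 8 has {1,2,4,5,6,7,8,9}; col 7 has {1,4,6,8}; box has {1,2,4,6,7,8} → only 3 remains.
row 9, column 4 = 1: row 9 has {2,3,4,6,7,9}; col 4 has {2,3,4,5,7,8,9}; box has {2,3,4,6,7,9} → only 1 remains.
row 9, column 7 = 5: row 9 has {1,2,3,4,6,7,9}; col 7 has {1,3,4,6,8}; box has {1,2,3,4,6,7,8} → only 5 remains.
row 2, column 4 = 6: row 2 has {1,3,4,9}; col 4 has {1,2,3,4,5,7,8,9}; box has {1,3,4,5,9} → only 6 remains.
row 4, column 3 = 1: row 4 has {4,7,8,9}; col 3 has {2,3,4,5,6,7,9}; box has {2,5,9} → only 1 remains.
row 4, column 9 = 5: row 4 has {1,4,7,8,9}; col 9 has {2,3,4,6,8,9}; box has {4,6,8,9} → only 5 remains.
row 5, column 3 = 8: row 5 has {9}; col 3 has {1,2,3,4,5,6,7,9}; box has {1,2,5,9} → only 8 remains.
row 6, column 2 = 7: row 6 has {1,2,3,4,5,6,8,9}; col 2 has {1,4,5,6,9}; box has {1,2,5,8,9} → only 7 remains.
row 7, column 2 = 2: row 7 has {1,3,4,6,7,8}; col 2 has {1,4,5,6,7,9}; box has {1,3,4,5,6,7,8,9} → only 2 remains.
row 7, column 6 = 5: row 7 has {1,2,3,4,6,7,8}; col 6 has {1,3,4,7,9}; box has {1,2,3,4,6,7,9} → only 5 remains.
row 7, column 7 = 9: row 7 has {1,2,3,4,5,6,7,8}; col 7 has {1,3,4,5,6,8}; box has {1,2,3,4,5,6,7,8} → only 9 remains.
row 9, column 6 = 8: row 9 has {1,2,3,4,5,6,7,9}; col 6 has {1,3,4,5,7,9}; box has {1,2,3,4,5,6,7,9} → only 8 remains.
row 1, column 6 = 2: row 1 has {1,4,5,6}; col 6 has {1,3,4,5,7,8,9}; box has {1,3,4,5,6,9} → only 2 remains.
row 1, column 8 = 9: row 1 has {1,2,4,5,6}; col 8 has {1,4,6,7,8}; box has {1,3,4,6,8} → only 9 remains.
row 3, column 9 = 7: row 3 has {1,2,3,4,6,8,9}; col 9 has {2,3,4,5,6,8,9}; box has {1,3,4,6,8,9} → only 7 remains.
row 4, column 5 = 2: row 4 has {1,4,5,7,8,9}; col 5 has {1,3,4,6,9}; box has {1,3,4,7,8,9} → only 2 remains.
row 4, column 8 = 3: row 4 has {1,2,4,5,7,8,9}; col 8 has {1,4,6,7,8,9}; box has {4,5,6,8,9} → only 3 remains.
row 5, column 2 = 3: row 5 has {8,9}; col 2 has {1,2,4,5,6,7,9}; box has {1,2,5,7,8,9} → only 3 remains.
row 5, column 5 = 5: row 5 has {3,8,9}; col 5 has {1,2,3,4,6,9}; box has {1,2,3,4,7,8,9} → only 5 remains.
row 5, column 6 = 6: row 5 has {3,5,8,9}; col 6 has {1,2,3,4,5,7,8,9}; box has {1,2,3,4,5,7,8,9} → only 6 remains.
row 5, column 8 = 2: row 5 has {3,5,6,8,9}; col 8 has {1,3,4,6,7,8,9}; box has {3,4,5,6,8,9} → only 2 remains.
row 5, column 9 = 1: row 5 has {2,3,5,6,8,9}; col 9 has {2,3,4,5,6,7,8,9}; box has {2,3,4,5,6,8,9} → only 1 remains.
row 1, column 2 = 8: row 1 has {1,2,4,5,6,9}; col 2 has {1,2,3,4,5,6,7,9}; box has {1,2,4,6,9} → only 8 remains.
row 1, column 5 = 7: row 1 has {1,2,4,5,6,8,9}; col 5 has {1,2,3,4,5,6,9}; box has {1,2,3,4,5,6,9} → only 7 remains.
row 2, column 5 = 8: row 2 has {1,3,4,6,9}; col 5 has {1,2,3,4,5,6,7,9}; box has {1,2,3,4,5,6,7,9} → only 8 remains.
row 2, column 7 = 2: row 2 has {1,3,4,6,8,9}; col 7 has {1,3,4,5,6,8,9}; box has {1,3,4,6,7,8,9} → only 2 remains.
row 2, column 8 = 5: row 2 has {1,2,3,4,6,8,9}; col 8 has {1,2,3,4,6,7,8,9}; box has {1,2,3,4,6,7,8,9} → only 5 remains.
row 3, column 1 = 5: row 3 has {1,2,3,4,6,7,8,9}; col 1 has {1,2,8,9}; box has {1,2,4,6,8,9} → only 5 remains.
row 4, column 1 = 6: row 4 has {1,2,3,4,5,7,8,9}; col 1 has {1,2,5,8,9}; box has {1,2,3,5,7,8,9} → only 6 remains.
row 5, column 1 = 4: row 5 has {1,2,3,5,6,8,9}; col 1 has {1,2,5,6,8,9}; box has {1,2,3,5,6,7,8,9} → only 4 remains.
row 5, column 7 = 7: row 5 has {1,2,3,4,5,6,8,9}; col 7 has {1,2,3,4,5,6,8,9}; box has {1,2,3,4,5,6,8,9} → only 7 remains.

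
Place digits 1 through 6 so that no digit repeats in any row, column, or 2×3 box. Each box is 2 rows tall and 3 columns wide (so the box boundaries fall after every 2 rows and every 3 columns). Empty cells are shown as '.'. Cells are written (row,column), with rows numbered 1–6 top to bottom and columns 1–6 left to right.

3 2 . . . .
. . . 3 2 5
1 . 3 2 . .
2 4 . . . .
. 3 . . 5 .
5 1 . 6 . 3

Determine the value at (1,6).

(2,2) = 6: row 2 has {2,3,5}; col 2 has {1,2,3,4}; box has {2,3} → only 6 remains.
(3,2) = 5: row 3 has {1,2,3}; col 2 has {1,2,3,4,6}; box has {1,2,3,4} → only 5 remains.
(4,3) = 6: row 4 has {2,4}; col 3 has {3}; box has {1,2,3,4,5} → only 6 remains.
(4,6) = 1: row 4 has {2,4,6}; col 6 has {3,5}; box has {2} → only 1 remains.
(6,5) = 4: row 6 has {1,3,5,6}; col 5 has {2,5}; box has {3,5,6} → only 4 remains.
(2,1) = 4: row 2 has {2,3,5,6}; col 1 has {1,2,3,5}; box has {2,3,6} → only 4 remains.
(2,3) = 1: row 2 has {2,3,4,5,6}; col 3 has {3,6}; box has {2,3,4,6} → only 1 remains.
(3,5) = 6: row 3 has {1,2,3,5}; col 5 has {2,4,5}; box has {1,2} → only 6 remains.
(3,6) = 4: row 3 has {1,2,3,5,6}; col 6 has {1,3,5}; box has {1,2,6} → only 4 remains.
(4,4) = 5: row 4 has {1,2,4,6}; col 4 has {2,3,6}; box has {1,2,4,6} → only 5 remains.
(4,5) = 3: row 4 has {1,2,4,5,6}; col 5 has {2,4,5,6}; box has {1,2,4,5,6} → only 3 remains.
(5,1) = 6: row 5 has {3,5}; col 1 has {1,2,3,4,5}; box has {1,3,5} → only 6 remains.
(5,4) = 1: row 5 has {3,5,6}; col 4 has {2,3,5,6}; box has {3,4,5,6} → only 1 remains.
(5,6) = 2: row 5 has {1,3,5,6}; col 6 has {1,3,4,5}; box has {1,3,4,5,6} → only 2 remains.
(6,3) = 2: row 6 has {1,3,4,5,6}; col 3 has {1,3,6}; box has {1,3,5,6} → only 2 remains.
(1,3) = 5: row 1 has {2,3}; col 3 has {1,2,3,6}; box has {1,2,3,4,6} → only 5 remains.
(1,4) = 4: row 1 has {2,3,5}; col 4 has {1,2,3,5,6}; box has {2,3,5} → only 4 remains.
(1,5) = 1: row 1 has {2,3,4,5}; col 5 has {2,3,4,5,6}; box has {2,3,4,5} → only 1 remains.
(1,6) = 6: row 1 has {1,2,3,4,5}; col 6 has {1,2,3,4,5}; box has {1,2,3,4,5} → only 6 remains.

6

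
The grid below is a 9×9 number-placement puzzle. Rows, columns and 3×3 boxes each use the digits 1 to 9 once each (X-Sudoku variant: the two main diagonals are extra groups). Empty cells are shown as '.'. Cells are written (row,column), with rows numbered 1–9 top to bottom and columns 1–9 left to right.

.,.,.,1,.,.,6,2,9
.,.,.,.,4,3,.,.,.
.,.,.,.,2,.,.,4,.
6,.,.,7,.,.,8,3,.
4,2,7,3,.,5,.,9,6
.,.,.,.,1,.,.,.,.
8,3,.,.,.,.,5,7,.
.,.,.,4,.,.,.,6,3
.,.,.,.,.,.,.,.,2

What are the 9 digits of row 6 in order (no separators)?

(1,1) = 3 (sole candidate).
(4,5) = 9 (sole candidate).
(5,5) = 8 (sole candidate).
(5,7) = 1 (sole candidate).
(6,6) = 4: row 6 has {1}; col 6 has {3,5}; box has {1,3,5,7,8,9}; main diagonal has {2,3,5,6,7,8} → only 4 remains.
(6,8) = 5: row 6 has {1,4}; col 8 has {2,3,4,6,7,9}; box has {1,3,6,8,9} → only 5 remains.
(6,9) = 7: row 6 has {1,4,5}; col 9 has {2,3,6,9}; box has {1,3,5,6,8,9} → only 7 remains.
(7,5) = 6 (sole candidate).
(8,7) = 9 (sole candidate).
(9,7) = 4 (sole candidate).
(2,7) = 7 (sole candidate).
(2,8) = 1 (sole candidate).
(3,7) = 3 (sole candidate).
(4,6) = 2 (sole candidate).
(4,9) = 4 (sole candidate).
(6,1) = 9: row 6 has {1,4,5,7}; col 1 has {3,4,6,8}; box has {2,4,6,7} → only 9 remains.
(6,2) = 8: row 6 has {1,4,5,7,9}; col 2 has {2,3}; box has {2,4,6,7,9} → only 8 remains.
(6,3) = 3: row 6 has {1,4,5,7,8,9}; col 3 has {7}; box has {2,4,6,7,8,9} → only 3 remains.
(6,4) = 6: row 6 has {1,3,4,5,7,8,9}; col 4 has {1,3,4,7}; box has {1,2,3,4,5,7,8,9}; anti-diagonal has {1,2,3,8,9} → only 6 remains.
(6,7) = 2: row 6 has {1,3,4,5,6,7,8,9}; col 7 has {1,3,4,5,6,7,8,9}; box has {1,3,4,5,6,7,8,9} → only 2 remains.

983614257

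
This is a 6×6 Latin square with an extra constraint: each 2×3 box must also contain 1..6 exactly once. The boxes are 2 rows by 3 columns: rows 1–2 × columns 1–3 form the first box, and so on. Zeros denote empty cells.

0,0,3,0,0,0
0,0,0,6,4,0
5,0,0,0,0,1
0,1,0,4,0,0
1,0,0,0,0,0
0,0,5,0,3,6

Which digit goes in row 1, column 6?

row 2, column 1 = 2 (sole candidate).
row 2, column 2 = 5 (sole candidate).
row 2, column 3 = 1 (sole candidate).
row 2, column 6 = 3 (sole candidate).
row 6, column 1 = 4 (sole candidate).
row 6, column 2 = 2 (sole candidate).
row 6, column 4 = 1 (sole candidate).
row 1, column 1 = 6 (sole candidate).
row 1, column 2 = 4 (sole candidate).
row 4, column 1 = 3 (sole candidate).
row 5, column 3 = 6 (sole candidate).
row 3, column 2 = 6 (sole candidate).
row 3, column 5 = 2 (sole candidate).
row 4, column 3 = 2 (sole candidate).
row 4, column 6 = 5 (sole candidate).
row 5, column 2 = 3 (sole candidate).
row 5, column 5 = 5 (sole candidate).
row 1, column 5 = 1 (sole candidate).
row 1, column 6 = 2: row 1 has {1,3,4,6}; col 6 has {1,3,5,6}; box has {1,3,4,6} → only 2 remains.

2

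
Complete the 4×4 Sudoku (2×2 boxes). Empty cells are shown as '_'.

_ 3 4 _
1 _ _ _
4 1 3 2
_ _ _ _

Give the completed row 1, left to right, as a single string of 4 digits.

2341

R1C1 = 2: row 1 has {3,4}; col 1 has {1,4}; box has {1,3} → only 2 remains.
R1C4 = 1: row 1 has {2,3,4}; col 4 has {2}; box has {4} → only 1 remains.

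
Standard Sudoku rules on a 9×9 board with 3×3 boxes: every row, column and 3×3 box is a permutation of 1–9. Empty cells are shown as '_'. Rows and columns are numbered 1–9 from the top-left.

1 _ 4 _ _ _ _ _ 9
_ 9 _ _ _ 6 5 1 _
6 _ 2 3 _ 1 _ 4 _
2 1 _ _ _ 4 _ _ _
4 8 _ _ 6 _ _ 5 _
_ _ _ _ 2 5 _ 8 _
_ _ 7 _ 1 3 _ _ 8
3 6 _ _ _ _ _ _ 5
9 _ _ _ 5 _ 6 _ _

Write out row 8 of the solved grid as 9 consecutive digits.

368249175

r3c9 = 7: row 3 has {1,2,3,4,6}; col 9 has {5,8,9}; box has {1,4,5,9} → only 7 remains.
r6c1 = 7: row 6 has {2,5,8}; col 1 has {1,2,3,4,6,9}; box has {1,2,4,8} → only 7 remains.
r6c2 = 3: row 6 has {2,5,7,8}; col 2 has {1,6,8,9}; box has {1,2,4,7,8} → only 3 remains.
r7c1 = 5: row 7 has {1,3,7,8}; col 1 has {1,2,3,4,6,7,9}; box has {3,6,7,9} → only 5 remains.
r2c1 = 8: row 2 has {1,5,6,9}; col 1 has {1,2,3,4,5,6,7,9}; box has {1,2,4,6,9} → only 8 remains.
r2c3 = 3: row 2 has {1,5,6,8,9}; col 3 has {2,4,7}; box has {1,2,4,6,8,9} → only 3 remains.
r2c9 = 2: row 2 has {1,3,5,6,8,9}; col 9 has {5,7,8,9}; box has {1,4,5,7,9} → only 2 remains.
r3c2 = 5: row 3 has {1,2,3,4,6,7}; col 2 has {1,3,6,8,9}; box has {1,2,3,4,6,8,9} → only 5 remains.
r3c7 = 8: row 3 has {1,2,3,4,5,6,7}; col 7 has {5,6}; box has {1,2,4,5,7,9} → only 8 remains.
r5c3 = 9: row 5 has {4,5,6,8}; col 3 has {2,3,4,7}; box has {1,2,3,4,7,8} → only 9 remains.
r5c6 = 7: row 5 has {4,5,6,8,9}; col 6 has {1,3,4,5,6}; box has {2,4,5,6} → only 7 remains.
r6c3 = 6: row 6 has {2,3,5,7,8}; col 3 has {2,3,4,7,9}; box has {1,2,3,4,7,8,9} → only 6 remains.
r1c2 = 7: row 1 has {1,4,9}; col 2 has {1,3,5,6,8,9}; box has {1,2,3,4,5,6,8,9} → only 7 remains.
r1c5 = 8: row 1 has {1,4,7,9}; col 5 has {1,2,5,6}; box has {1,3,6} → only 8 remains.
r1c6 = 2: row 1 has {1,4,7,8,9}; col 6 has {1,3,4,5,6,7}; box has {1,3,6,8} → only 2 remains.
r1c7 = 3: row 1 has {1,2,4,7,8,9}; col 7 has {5,6,8}; box has {1,2,4,5,7,8,9} → only 3 remains.
r1c8 = 6: row 1 has {1,2,3,4,7,8,9}; col 8 has {1,4,5,8}; box has {1,2,3,4,5,7,8,9} → only 6 remains.
r3c5 = 9: row 3 has {1,2,3,4,5,6,7,8}; col 5 has {1,2,5,6,8}; box has {1,2,3,6,8} → only 9 remains.
r4c3 = 5: row 4 has {1,2,4}; col 3 has {2,3,4,6,7,9}; box has {1,2,3,4,6,7,8,9} → only 5 remains.
r4c5 = 3: row 4 has {1,2,4,5}; col 5 has {1,2,5,6,8,9}; box has {2,4,5,6,7} → only 3 remains.
r4c9 = 6: row 4 has {1,2,3,4,5}; col 9 has {2,5,7,8,9}; box has {5,8} → only 6 remains.
r5c4 = 1: row 5 has {4,5,6,7,8,9}; col 4 has {3}; box has {2,3,4,5,6,7} → only 1 remains.
r5c7 = 2: row 5 has {1,4,5,6,7,8,9}; col 7 has {3,5,6,8}; box has {5,6,8} → only 2 remains.
r5c9 = 3: row 5 has {1,2,4,5,6,7,8,9}; col 9 has {2,5,6,7,8,9}; box has {2,5,6,8} → only 3 remains.
r6c4 = 9: row 6 has {2,3,5,6,7,8}; col 4 has {1,3}; box has {1,2,3,4,5,6,7} → only 9 remains.
r9c6 = 8: row 9 has {5,6,9}; col 6 has {1,2,3,4,5,6,7}; box has {1,3,5} → only 8 remains.
r1c4 = 5: row 1 has {1,2,3,4,6,7,8,9}; col 4 has {1,3,9}; box has {1,2,3,6,8,9} → only 5 remains.
r4c4 = 8: row 4 has {1,2,3,4,5,6}; col 4 has {1,3,5,9}; box has {1,2,3,4,5,6,7,9} → only 8 remains.
r8c6 = 9: row 8 has {3,5,6}; col 6 has {1,2,3,4,5,6,7,8}; box has {1,3,5,8} → only 9 remains.
r9c3 = 1: row 9 has {5,6,8,9}; col 3 has {2,3,4,5,6,7,9}; box has {3,5,6,7,9} → only 1 remains.
r9c9 = 4: row 9 has {1,5,6,8,9}; col 9 has {2,3,5,6,7,8,9}; box has {5,6,8} → only 4 remains.
r6c9 = 1: row 6 has {2,3,5,6,7,8,9}; col 9 has {2,3,4,5,6,7,8,9}; box has {2,3,5,6,8} → only 1 remains.
r7c7 = 9: row 7 has {1,3,5,7,8}; col 7 has {2,3,5,6,8}; box has {4,5,6,8} → only 9 remains.
r7c8 = 2: row 7 has {1,3,5,7,8,9}; col 8 has {1,4,5,6,8}; box has {4,5,6,8,9} → only 2 remains.
r8c3 = 8: row 8 has {3,5,6,9}; col 3 has {1,2,3,4,5,6,7,9}; box has {1,3,5,6,7,9} → only 8 remains.
r8c8 = 7: row 8 has {3,5,6,8,9}; col 8 has {1,2,4,5,6,8}; box has {2,4,5,6,8,9} → only 7 remains.
r9c2 = 2: row 9 has {1,4,5,6,8,9}; col 2 has {1,3,5,6,7,8,9}; box has {1,3,5,6,7,8,9} → only 2 remains.
r9c4 = 7: row 9 has {1,2,4,5,6,8,9}; col 4 has {1,3,5,8,9}; box has {1,3,5,8,9} → only 7 remains.
r9c8 = 3: row 9 has {1,2,4,5,6,7,8,9}; col 8 has {1,2,4,5,6,7,8}; box has {2,4,5,6,7,8,9} → only 3 remains.
r2c4 = 4: row 2 has {1,2,3,5,6,8,9}; col 4 has {1,3,5,7,8,9}; box has {1,2,3,5,6,8,9} → only 4 remains.
r2c5 = 7: row 2 has {1,2,3,4,5,6,8,9}; col 5 has {1,2,3,5,6,8,9}; box has {1,2,3,4,5,6,8,9} → only 7 remains.
r4c7 = 7: row 4 has {1,2,3,4,5,6,8}; col 7 has {2,3,5,6,8,9}; box has {1,2,3,5,6,8} → only 7 remains.
r4c8 = 9: row 4 has {1,2,3,4,5,6,7,8}; col 8 has {1,2,3,4,5,6,7,8}; box has {1,2,3,5,6,7,8} → only 9 remains.
r6c7 = 4: row 6 has {1,2,3,5,6,7,8,9}; col 7 has {2,3,5,6,7,8,9}; box has {1,2,3,5,6,7,8,9} → only 4 remains.
r7c2 = 4: row 7 has {1,2,3,5,7,8,9}; col 2 has {1,2,3,5,6,7,8,9}; box has {1,2,3,5,6,7,8,9} → only 4 remains.
r7c4 = 6: row 7 has {1,2,3,4,5,7,8,9}; col 4 has {1,3,4,5,7,8,9}; box has {1,3,5,7,8,9} → only 6 remains.
r8c4 = 2: row 8 has {3,5,6,7,8,9}; col 4 has {1,3,4,5,6,7,8,9}; box has {1,3,5,6,7,8,9} → only 2 remains.
r8c5 = 4: row 8 has {2,3,5,6,7,8,9}; col 5 has {1,2,3,5,6,7,8,9}; box has {1,2,3,5,6,7,8,9} → only 4 remains.
r8c7 = 1: row 8 has {2,3,4,5,6,7,8,9}; col 7 has {2,3,4,5,6,7,8,9}; box has {2,3,4,5,6,7,8,9} → only 1 remains.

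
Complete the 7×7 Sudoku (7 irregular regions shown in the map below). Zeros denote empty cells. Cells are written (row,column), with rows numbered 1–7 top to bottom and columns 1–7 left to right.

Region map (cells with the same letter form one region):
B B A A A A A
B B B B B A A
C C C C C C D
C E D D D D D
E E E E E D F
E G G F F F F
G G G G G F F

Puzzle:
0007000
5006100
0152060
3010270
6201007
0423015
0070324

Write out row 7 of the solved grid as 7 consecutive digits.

(1,2) = 3 (sole candidate).
(2,2) = 7 (sole candidate).
(2,3) = 4 (sole candidate).
(2,6) = 3 (sole candidate).
(2,7) = 2 (sole candidate).
(3,7) = 3 (sole candidate).
(4,2) = 5 (sole candidate).
(4,4) = 4 (sole candidate).
(4,7) = 6 (sole candidate).
(5,3) = 3 (sole candidate).
(5,5) = 4 (sole candidate).
(5,6) = 5 (sole candidate).
(6,1) = 7 (sole candidate).
(6,5) = 6 (sole candidate).
(7,1) = 1: row 7 has {2,3,4,7}; col 1 has {3,5,6,7}; region has {2,3,4,7} → only 1 remains.
(7,2) = 6: row 7 has {1,2,3,4,7}; col 2 has {1,2,3,4,5,7}; region has {1,2,3,4,7} → only 6 remains.
(7,4) = 5: row 7 has {1,2,3,4,6,7}; col 4 has {1,2,3,4,6,7}; region has {1,2,3,4,6,7} → only 5 remains.

1675324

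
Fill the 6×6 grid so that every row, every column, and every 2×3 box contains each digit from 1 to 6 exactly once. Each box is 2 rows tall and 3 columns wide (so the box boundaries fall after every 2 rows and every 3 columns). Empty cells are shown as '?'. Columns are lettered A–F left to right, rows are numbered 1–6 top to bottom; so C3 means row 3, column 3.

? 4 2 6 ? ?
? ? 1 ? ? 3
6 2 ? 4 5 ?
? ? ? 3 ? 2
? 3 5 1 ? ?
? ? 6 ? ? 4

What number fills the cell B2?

E1 = 1: row 1 has {2,4,6}; col 5 has {5}; box has {3,6} → only 1 remains.
F1 = 5: row 1 has {1,2,4,6}; col 6 has {2,3,4}; box has {1,3,6} → only 5 remains.
A2 = 5: row 2 has {1,3}; col 1 has {6}; box has {1,2,4} → only 5 remains.
B2 = 6: row 2 has {1,3,5}; col 2 has {2,3,4}; box has {1,2,4,5} → only 6 remains.

6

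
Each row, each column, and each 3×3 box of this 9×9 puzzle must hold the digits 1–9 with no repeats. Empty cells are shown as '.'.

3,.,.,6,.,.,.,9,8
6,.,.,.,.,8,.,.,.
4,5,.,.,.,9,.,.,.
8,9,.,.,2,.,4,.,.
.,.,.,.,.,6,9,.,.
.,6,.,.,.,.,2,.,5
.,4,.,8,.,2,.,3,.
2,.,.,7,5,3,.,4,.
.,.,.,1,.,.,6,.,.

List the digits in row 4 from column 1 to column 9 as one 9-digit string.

R9C6 = 4: row 9 has {1,6}; col 6 has {2,3,6,8,9}; box has {1,2,3,5,7,8} → only 4 remains.
R9C5 = 9: row 9 has {1,4,6}; col 5 has {2,5}; box has {1,2,3,4,5,7,8} → only 9 remains.
R7C5 = 6: row 7 has {2,3,4,8}; col 5 has {2,5,9}; box has {1,2,3,4,5,7,8,9} → only 6 remains.
R1C5 = 4: in row 1, 4 can only go here (every other open cell in that row sees a 4).
R2C9 = 4: in row 2, 4 can only go here (every other open cell in that row sees a 4).
R2C3 = 9: in row 2, 9 can only go here (every other open cell in that row sees a 9).
R3C3 = 8: in row 3, 8 can only go here (every other open cell in that row sees an 8).
R6C4 = 9: in row 6, 9 can only go here (every other open cell in that row sees a 9).
R6C3 = 4: in row 6, 4 can only go here (every other open cell in that row sees a 4).
R5C4 = 4: in row 5, 4 can only go here (every other open cell in that row sees a 4).
R6C5 = 3: in row 6, 3 can only go here (every other open cell in that row sees a 3).
R4C4 = 5: row 4 has {2,4,8,9}; col 4 has {1,4,6,7,8,9}; box has {2,3,4,6,9} → only 5 remains.
R6C8 = 8: in row 6, 8 can only go here (every other open cell in that row sees an 8).
R5C5 = 8: in row 5, 8 can only go here (every other open cell in that row sees an 8).
R8C3 = 6: in row 8, 6 can only go here (every other open cell in that row sees a 6).
R8C9 = 9: in row 8, 9 can only go here (every other open cell in that row sees a 9).
R7C1 = 9: in row 7, 9 can only go here (every other open cell in that row sees a 9).
R9C2 = 8: in row 9, 8 can only go here (every other open cell in that row sees an 8).
R8C2 = 1: row 8 has {2,3,4,5,6,7,9}; col 2 has {4,5,6,8,9}; box has {2,4,6,8,9} → only 1 remains.
R8C7 = 8: row 8 has {1,2,3,4,5,6,7,9}; col 7 has {2,4,6,9}; box has {3,4,6,9} → only 8 remains.
R9C3 = 3: in row 9, 3 can only go here (every other open cell in that row sees a 3).
R4C9 = 3: in row 4, 3 can only go here (every other open cell in that row sees a 3).
R4C8 = 6: in row 4, 6 can only go here (every other open cell in that row sees a 6).
R3C9 = 6: in row 3, 6 can only go here (every other open cell in that row sees a 6).
R5C2 = 3: in row 5, 3 can only go here (every other open cell in that row sees a 3).
R5C3 = 2: in row 5, 2 can only go here (every other open cell in that row sees a 2).
R1C2 = 2: in row 1, 2 can only go here (every other open cell in that row sees a 2).
R2C2 = 7: row 2 has {4,6,8,9}; col 2 has {1,2,3,4,5,6,8,9}; box has {2,3,4,5,6,8,9} → only 7 remains.
R2C5 = 1: row 2 has {4,6,7,8,9}; col 5 has {2,3,4,5,6,8,9}; box has {4,6,8,9} → only 1 remains.
R3C5 = 7: row 3 has {4,5,6,8,9}; col 5 has {1,2,3,4,5,6,8,9}; box has {1,4,6,8,9} → only 7 remains.
R1C3 = 1: row 1 has {2,3,4,6,8,9}; col 3 has {2,3,4,6,8,9}; box has {2,3,4,5,6,7,8,9} → only 1 remains.
R1C6 = 5: row 1 has {1,2,3,4,6,8,9}; col 6 has {2,3,4,6,8,9}; box has {1,4,6,7,8,9} → only 5 remains.
R1C7 = 7: row 1 has {1,2,3,4,5,6,8,9}; col 7 has {2,4,6,8,9}; box has {4,6,8,9} → only 7 remains.
R4C3 = 7: row 4 has {2,3,4,5,6,8,9}; col 3 has {1,2,3,4,6,8,9}; box has {2,3,4,6,8,9} → only 7 remains.
R4C6 = 1: row 4 has {2,3,4,5,6,7,8,9}; col 6 has {2,3,4,5,6,8,9}; box has {2,3,4,5,6,8,9} → only 1 remains.

897521463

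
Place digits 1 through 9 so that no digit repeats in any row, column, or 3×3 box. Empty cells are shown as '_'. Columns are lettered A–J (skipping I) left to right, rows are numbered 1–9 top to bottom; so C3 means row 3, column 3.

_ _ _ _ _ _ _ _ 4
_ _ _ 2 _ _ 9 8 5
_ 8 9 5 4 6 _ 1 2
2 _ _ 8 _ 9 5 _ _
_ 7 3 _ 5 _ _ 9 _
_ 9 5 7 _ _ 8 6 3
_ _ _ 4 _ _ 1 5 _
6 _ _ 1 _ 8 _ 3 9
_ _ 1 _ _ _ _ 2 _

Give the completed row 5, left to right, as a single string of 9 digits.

H1 = 7 (sole candidate).
G3 = 3 (sole candidate).
H4 = 4 (sole candidate).
D5 = 6: row 5 has {3,5,7,9}; col 4 has {1,2,4,5,7,8}; box has {5,7,8,9} → only 6 remains.
G5 = 2: row 5 has {3,5,6,7,9}; col 7 has {1,3,5,8,9}; box has {3,4,5,6,8,9} → only 2 remains.
J5 = 1: row 5 has {2,3,5,6,7,9}; col 9 has {2,3,4,5,9}; box has {2,3,4,5,6,8,9} → only 1 remains.
G1 = 6 (sole candidate).
A3 = 7 (sole candidate).
C4 = 6 (sole candidate).
J4 = 7 (sole candidate).
F5 = 4: row 5 has {1,2,3,5,6,7,9}; col 6 has {6,8,9}; box has {5,6,7,8,9} → only 4 remains.
C1 = 2 (sole candidate).
C2 = 4 (sole candidate).
B4 = 1 (sole candidate).
E4 = 3 (sole candidate).
A5 = 8: row 5 has {1,2,3,4,5,6,7,9}; col 1 has {2,6,7}; box has {1,2,3,5,6,7,9} → only 8 remains.

873654291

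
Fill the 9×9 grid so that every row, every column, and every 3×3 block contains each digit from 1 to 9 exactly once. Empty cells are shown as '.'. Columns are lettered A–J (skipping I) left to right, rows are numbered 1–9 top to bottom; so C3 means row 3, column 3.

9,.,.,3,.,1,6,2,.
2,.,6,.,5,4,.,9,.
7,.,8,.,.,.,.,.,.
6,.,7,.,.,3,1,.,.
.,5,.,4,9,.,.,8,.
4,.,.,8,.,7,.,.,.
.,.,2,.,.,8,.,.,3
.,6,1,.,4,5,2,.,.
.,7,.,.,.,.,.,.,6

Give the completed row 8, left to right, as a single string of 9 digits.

B1 = 4 (sole candidate).
C1 = 5 (sole candidate).
D2 = 7 (sole candidate).
E4 = 2 (sole candidate).
C5 = 3 (sole candidate).
F5 = 6 (sole candidate).
G5 = 7 (sole candidate).
J5 = 2 (sole candidate).
C6 = 9 (sole candidate).
E6 = 1 (sole candidate).
J6 = 5 (sole candidate).
A7 = 5 (sole candidate).
B7 = 9 (sole candidate).
G7 = 4 (sole candidate).
D8 = 9: row 8 has {1,2,4,5,6}; col 4 has {3,4,7,8}; box has {4,5,8} → only 9 remains.
H8 = 7: row 8 has {1,2,4,5,6,9}; col 8 has {2,8,9}; box has {2,3,4,6} → only 7 remains.
J8 = 8: row 8 has {1,2,4,5,6,7,9}; col 9 has {2,3,5,6}; box has {2,3,4,6,7} → only 8 remains.
C9 = 4 (sole candidate).
E9 = 3 (sole candidate).
F9 = 2 (sole candidate).
E1 = 8 (sole candidate).
J1 = 7 (sole candidate).
J2 = 1 (sole candidate).
E3 = 6 (sole candidate).
F3 = 9 (sole candidate).
J3 = 4 (sole candidate).
B4 = 8 (sole candidate).
D4 = 5 (sole candidate).
H4 = 4 (sole candidate).
J4 = 9 (sole candidate).
A5 = 1 (sole candidate).
B6 = 2 (sole candidate).
G6 = 3 (sole candidate).
H6 = 6 (sole candidate).
E7 = 7 (sole candidate).
H7 = 1 (sole candidate).
A8 = 3: row 8 has {1,2,4,5,6,7,8,9}; col 1 has {1,2,4,5,6,7,9}; box has {1,2,4,5,6,7,9} → only 3 remains.

361945278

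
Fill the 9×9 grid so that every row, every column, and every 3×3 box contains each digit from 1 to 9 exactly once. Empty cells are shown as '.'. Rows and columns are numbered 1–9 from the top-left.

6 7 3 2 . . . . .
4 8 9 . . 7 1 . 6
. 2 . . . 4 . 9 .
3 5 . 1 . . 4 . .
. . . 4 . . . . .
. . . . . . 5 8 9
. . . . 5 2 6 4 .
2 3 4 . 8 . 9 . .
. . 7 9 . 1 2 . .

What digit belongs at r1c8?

r1c7 = 8: row 1 has {2,3,6,7}; col 7 has {1,2,4,5,6,9}; box has {1,6,9} → only 8 remains.
r1c8 = 5: row 1 has {2,3,6,7,8}; col 8 has {4,8,9}; box has {1,6,8,9} → only 5 remains.

5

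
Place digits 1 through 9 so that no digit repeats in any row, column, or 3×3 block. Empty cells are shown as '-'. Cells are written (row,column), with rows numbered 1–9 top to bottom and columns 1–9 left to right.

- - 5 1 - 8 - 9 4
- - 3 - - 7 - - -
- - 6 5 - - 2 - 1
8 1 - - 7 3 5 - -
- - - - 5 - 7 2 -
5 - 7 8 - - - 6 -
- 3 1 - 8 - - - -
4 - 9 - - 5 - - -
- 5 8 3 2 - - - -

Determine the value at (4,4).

(4,8) = 4: row 4 has {1,3,5,7,8}; col 8 has {2,6,9}; box has {2,5,6,7} → only 4 remains.
(4,9) = 9: row 4 has {1,3,4,5,7,8}; col 9 has {1,4}; box has {2,4,5,6,7} → only 9 remains.
(5,3) = 4: row 5 has {2,5,7}; col 3 has {1,3,5,6,7,8,9}; box has {1,5,7,8} → only 4 remains.
(6,9) = 3: row 6 has {5,6,7,8}; col 9 has {1,4,9}; box has {2,4,5,6,7,9} → only 3 remains.
(4,3) = 2: row 4 has {1,3,4,5,7,8,9}; col 3 has {1,3,4,5,6,7,8,9}; box has {1,4,5,7,8} → only 2 remains.
(4,4) = 6: row 4 has {1,2,3,4,5,7,8,9}; col 4 has {1,3,5,8}; box has {3,5,7,8} → only 6 remains.

6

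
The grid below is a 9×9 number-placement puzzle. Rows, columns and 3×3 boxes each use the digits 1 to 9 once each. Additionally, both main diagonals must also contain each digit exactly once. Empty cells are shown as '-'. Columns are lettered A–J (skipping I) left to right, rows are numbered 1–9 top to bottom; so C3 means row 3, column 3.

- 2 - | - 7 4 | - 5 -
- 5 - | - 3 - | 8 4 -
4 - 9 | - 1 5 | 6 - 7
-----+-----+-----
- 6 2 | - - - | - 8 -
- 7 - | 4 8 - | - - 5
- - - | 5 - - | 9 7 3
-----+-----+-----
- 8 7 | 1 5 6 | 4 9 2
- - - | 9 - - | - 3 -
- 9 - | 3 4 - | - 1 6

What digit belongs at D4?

A1 = 1: row 1 has {2,4,5,7}; col 1 has {4}; box has {2,4,5,9}; main diagonal has {3,4,5,6,8,9} → only 1 remains.
G1 = 3: row 1 has {1,2,4,5,7}; col 7 has {4,6,8,9}; box has {4,5,6,7,8} → only 3 remains.
J1 = 9: row 1 has {1,2,3,4,5,7}; col 9 has {2,3,5,6,7}; box has {3,4,5,6,7,8}; anti-diagonal has {4,5,6,7,8} → only 9 remains.
C2 = 6: row 2 has {3,4,5,8}; col 3 has {2,7,9}; box has {1,2,4,5,9} → only 6 remains.
D2 = 2: row 2 has {3,4,5,6,8}; col 4 has {1,3,4,5,9}; box has {1,3,4,5,7} → only 2 remains.
F2 = 9: row 2 has {2,3,4,5,6,8}; col 6 has {4,5,6}; box has {1,2,3,4,5,7} → only 9 remains.
J2 = 1: row 2 has {2,3,4,5,6,8,9}; col 9 has {2,3,5,6,7,9}; box has {3,4,5,6,7,8,9} → only 1 remains.
B3 = 3: row 3 has {1,4,5,6,7,9}; col 2 has {2,5,6,7,8,9}; box has {1,2,4,5,6,9} → only 3 remains.
D3 = 8: row 3 has {1,3,4,5,6,7,9}; col 4 has {1,2,3,4,5,9}; box has {1,2,3,4,5,7,9} → only 8 remains.
H3 = 2: row 3 has {1,3,4,5,6,7,8,9}; col 8 has {1,3,4,5,7,8,9}; box has {1,3,4,5,6,7,8,9} → only 2 remains.
D4 = 7: row 4 has {2,6,8}; col 4 has {1,2,3,4,5,8,9}; box has {4,5,8}; main diagonal has {1,3,4,5,6,8,9} → only 7 remains.

7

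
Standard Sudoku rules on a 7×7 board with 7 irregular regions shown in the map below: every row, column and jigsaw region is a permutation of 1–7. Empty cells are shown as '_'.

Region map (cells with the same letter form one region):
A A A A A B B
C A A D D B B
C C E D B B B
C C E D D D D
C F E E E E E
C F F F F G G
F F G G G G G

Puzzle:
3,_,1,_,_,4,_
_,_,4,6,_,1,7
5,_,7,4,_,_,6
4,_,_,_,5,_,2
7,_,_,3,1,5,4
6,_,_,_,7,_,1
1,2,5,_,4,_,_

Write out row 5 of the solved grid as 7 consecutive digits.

R1C7 = 5: row 1 has {1,3,4}; col 7 has {1,2,4,6,7}; region has {1,4,6,7} → only 5 remains.
R2C1 = 2: row 2 has {1,4,6,7}; col 1 has {1,3,4,5,6,7}; region has {4,5,6,7} → only 2 remains.
R2C2 = 5: row 2 has {1,2,4,6,7}; col 2 has {2}; region has {1,3,4} → only 5 remains.
R2C5 = 3: row 2 has {1,2,4,5,6,7}; col 5 has {1,4,5,7}; region has {2,4,5,6} → only 3 remains.
R3C5 = 2: row 3 has {4,5,6,7}; col 5 has {1,3,4,5,7}; region has {1,4,5,6,7} → only 2 remains.
R3C6 = 3: row 3 has {2,4,5,6,7}; col 6 has {1,4,5}; region has {1,2,4,5,6,7} → only 3 remains.
R4C3 = 6: row 4 has {2,4,5}; col 3 has {1,4,5,7}; region has {1,3,4,5,7} → only 6 remains.
R4C6 = 7: row 4 has {2,4,5,6}; col 6 has {1,3,4,5}; region has {2,3,4,5,6} → only 7 remains.
R5C2 = 6: row 5 has {1,3,4,5,7}; col 2 has {2,5}; region has {1,2,7} → only 6 remains.
R5C3 = 2: row 5 has {1,3,4,5,6,7}; col 3 has {1,4,5,6,7}; region has {1,3,4,5,6,7} → only 2 remains.

7623154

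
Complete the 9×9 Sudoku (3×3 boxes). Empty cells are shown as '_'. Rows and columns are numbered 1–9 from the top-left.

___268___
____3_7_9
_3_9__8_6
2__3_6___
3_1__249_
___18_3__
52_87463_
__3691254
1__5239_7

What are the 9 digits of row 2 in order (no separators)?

R2C4 = 4: row 2 has {3,7,9}; col 4 has {1,2,3,5,6,8,9}; box has {2,3,6,8,9} → only 4 remains.
R2C6 = 5: row 2 has {3,4,7,9}; col 6 has {1,2,3,4,6,8}; box has {2,3,4,6,8,9} → only 5 remains.
R3C5 = 1: row 3 has {3,6,8,9}; col 5 has {2,3,6,7,8,9}; box has {2,3,4,5,6,8,9} → only 1 remains.
R3C6 = 7: row 3 has {1,3,6,8,9}; col 6 has {1,2,3,4,5,6,8}; box has {1,2,3,4,5,6,8,9} → only 7 remains.
R5C4 = 7: row 5 has {1,2,3,4,9}; col 4 has {1,2,3,4,5,6,8,9}; box has {1,2,3,6,8} → only 7 remains.
R5C5 = 5: row 5 has {1,2,3,4,7,9}; col 5 has {1,2,3,6,7,8,9}; box has {1,2,3,6,7,8} → only 5 remains.
R5C9 = 8: row 5 has {1,2,3,4,5,7,9}; col 9 has {4,6,7,9}; box has {3,4,9} → only 8 remains.
R6C6 = 9: row 6 has {1,3,8}; col 6 has {1,2,3,4,5,6,7,8}; box has {1,2,3,5,6,7,8} → only 9 remains.
R7C3 = 9: row 7 has {2,3,4,5,6,7,8}; col 3 has {1,3}; box has {1,2,3,5} → only 9 remains.
R7C9 = 1: row 7 has {2,3,4,5,6,7,8,9}; col 9 has {4,6,7,8,9}; box has {2,3,4,5,6,7,9} → only 1 remains.
R9C8 = 8: row 9 has {1,2,3,5,7,9}; col 8 has {3,5,9}; box has {1,2,3,4,5,6,7,9} → only 8 remains.
R3C1 = 4: row 3 has {1,3,6,7,8,9}; col 1 has {1,2,3,5}; box has {3} → only 4 remains.
R3C8 = 2: row 3 has {1,3,4,6,7,8,9}; col 8 has {3,5,8,9}; box has {6,7,8,9} → only 2 remains.
R4C5 = 4: row 4 has {2,3,6}; col 5 has {1,2,3,5,6,7,8,9}; box has {1,2,3,5,6,7,8,9} → only 4 remains.
R4C9 = 5: row 4 has {2,3,4,6}; col 9 has {1,4,6,7,8,9}; box has {3,4,8,9} → only 5 remains.
R5C2 = 6: row 5 has {1,2,3,4,5,7,8,9}; col 2 has {2,3}; box has {1,2,3} → only 6 remains.
R6C1 = 7: row 6 has {1,3,8,9}; col 1 has {1,2,3,4,5}; box has {1,2,3,6} → only 7 remains.
R6C8 = 6: row 6 has {1,3,7,8,9}; col 8 has {2,3,5,8,9}; box has {3,4,5,8,9} → only 6 remains.
R6C9 = 2: row 6 has {1,3,6,7,8,9}; col 9 has {1,4,5,6,7,8,9}; box has {3,4,5,6,8,9} → only 2 remains.
R8C1 = 8: row 8 has {1,2,3,4,5,6,9}; col 1 has {1,2,3,4,5,7}; box has {1,2,3,5,9} → only 8 remains.
R8C2 = 7: row 8 has {1,2,3,4,5,6,8,9}; col 2 has {2,3,6}; box has {1,2,3,5,8,9} → only 7 remains.
R9C2 = 4: row 9 has {1,2,3,5,7,8,9}; col 2 has {2,3,6,7}; box has {1,2,3,5,7,8,9} → only 4 remains.
R9C3 = 6: row 9 has {1,2,3,4,5,7,8,9}; col 3 has {1,3,9}; box has {1,2,3,4,5,7,8,9} → only 6 remains.
R1C1 = 9: row 1 has {2,6,8}; col 1 has {1,2,3,4,5,7,8}; box has {3,4} → only 9 remains.
R1C9 = 3: row 1 has {2,6,8,9}; col 9 has {1,2,4,5,6,7,8,9}; box has {2,6,7,8,9} → only 3 remains.
R2C1 = 6: row 2 has {3,4,5,7,9}; col 1 has {1,2,3,4,5,7,8,9}; box has {3,4,9} → only 6 remains.
R2C8 = 1: row 2 has {3,4,5,6,7,9}; col 8 has {2,3,5,6,8,9}; box has {2,3,6,7,8,9} → only 1 remains.
R3C3 = 5: row 3 has {1,2,3,4,6,7,8,9}; col 3 has {1,3,6,9}; box has {3,4,6,9} → only 5 remains.
R4C3 = 8: row 4 has {2,3,4,5,6}; col 3 has {1,3,5,6,9}; box has {1,2,3,6,7} → only 8 remains.
R4C7 = 1: row 4 has {2,3,4,5,6,8}; col 7 has {2,3,4,6,7,8,9}; box has {2,3,4,5,6,8,9} → only 1 remains.
R4C8 = 7: row 4 has {1,2,3,4,5,6,8}; col 8 has {1,2,3,5,6,8,9}; box has {1,2,3,4,5,6,8,9} → only 7 remains.
R6C2 = 5: row 6 has {1,2,3,6,7,8,9}; col 2 has {2,3,4,6,7}; box has {1,2,3,6,7,8} → only 5 remains.
R6C3 = 4: row 6 has {1,2,3,5,6,7,8,9}; col 3 has {1,3,5,6,8,9}; box has {1,2,3,5,6,7,8} → only 4 remains.
R1C2 = 1: row 1 has {2,3,6,8,9}; col 2 has {2,3,4,5,6,7}; box has {3,4,5,6,9} → only 1 remains.
R1C3 = 7: row 1 has {1,2,3,6,8,9}; col 3 has {1,3,4,5,6,8,9}; box has {1,3,4,5,6,9} → only 7 remains.
R1C7 = 5: row 1 has {1,2,3,6,7,8,9}; col 7 has {1,2,3,4,6,7,8,9}; box has {1,2,3,6,7,8,9} → only 5 remains.
R1C8 = 4: row 1 has {1,2,3,5,6,7,8,9}; col 8 has {1,2,3,5,6,7,8,9}; box has {1,2,3,5,6,7,8,9} → only 4 remains.
R2C2 = 8: row 2 has {1,3,4,5,6,7,9}; col 2 has {1,2,3,4,5,6,7}; box has {1,3,4,5,6,7,9} → only 8 remains.
R2C3 = 2: row 2 has {1,3,4,5,6,7,8,9}; col 3 has {1,3,4,5,6,7,8,9}; box has {1,3,4,5,6,7,8,9} → only 2 remains.

682435719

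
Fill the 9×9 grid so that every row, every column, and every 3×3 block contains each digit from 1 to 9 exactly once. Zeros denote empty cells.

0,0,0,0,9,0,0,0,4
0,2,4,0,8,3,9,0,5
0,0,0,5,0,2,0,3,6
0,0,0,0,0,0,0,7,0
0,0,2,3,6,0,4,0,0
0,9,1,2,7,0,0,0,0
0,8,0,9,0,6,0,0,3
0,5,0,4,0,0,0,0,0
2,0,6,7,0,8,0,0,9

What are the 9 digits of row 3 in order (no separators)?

918542736

r2c8 = 1: row 2 has {2,3,4,5,8,9}; col 8 has {3,7}; box has {3,4,5,6,9} → only 1 remains.
r5c2 = 7: row 5 has {2,3,4,6}; col 2 has {2,5,8,9}; box has {1,2,9} → only 7 remains.
r6c9 = 8: row 6 has {1,2,7,9}; col 9 has {3,4,5,6,9}; box has {4,7} → only 8 remains.
r7c3 = 7: row 7 has {3,6,8,9}; col 3 has {1,2,4,6}; box has {2,5,6,8} → only 7 remains.
r8c6 = 1: row 8 has {4,5}; col 6 has {2,3,6,8}; box has {4,6,7,8,9} → only 1 remains.
r1c6 = 7: row 1 has {4,9}; col 6 has {1,2,3,6,8}; box has {2,3,5,8,9} → only 7 remains.
r2c4 = 6: row 2 has {1,2,3,4,5,8,9}; col 4 has {2,3,4,5,7,9}; box has {2,3,5,7,8,9} → only 6 remains.
r3c2 = 1: row 3 has {2,3,5,6}; col 2 has {2,5,7,8,9}; box has {2,4} → only 1 remains.
r3c5 = 4: row 3 has {1,2,3,5,6}; col 5 has {6,7,8,9}; box has {2,3,5,6,7,8,9} → only 4 remains.
r5c9 = 1: row 5 has {2,3,4,6,7}; col 9 has {3,4,5,6,8,9}; box has {4,7,8} → only 1 remains.
r1c4 = 1: row 1 has {4,7,9}; col 4 has {2,3,4,5,6,7,9}; box has {2,3,4,5,6,7,8,9} → only 1 remains.
r2c1 = 7: row 2 has {1,2,3,4,5,6,8,9}; col 1 has {2}; box has {1,2,4} → only 7 remains.
r4c4 = 8: row 4 has {7}; col 4 has {1,2,3,4,5,6,7,9}; box has {2,3,6,7} → only 8 remains.
r4c9 = 2: row 4 has {7,8}; col 9 has {1,3,4,5,6,8,9}; box has {1,4,7,8} → only 2 remains.
r8c9 = 7: row 8 has {1,4,5}; col 9 has {1,2,3,4,5,6,8,9}; box has {3,9} → only 7 remains.
r3c7 = 7: in row 3, 7 can only go here (every other open cell in that row sees a 7).
r4c5 = 1: in row 4, 1 can only go here (every other open cell in that row sees a 1).
r4c6 = 9: in row 4, 9 can only go here (every other open cell in that row sees a 9).
r5c6 = 5: row 5 has {1,2,3,4,6,7}; col 6 has {1,2,3,6,7,8,9}; box has {1,2,3,6,7,8,9} → only 5 remains.
r5c8 = 9: row 5 has {1,2,3,4,5,6,7}; col 8 has {1,3,7}; box has {1,2,4,7,8} → only 9 remains.
r6c6 = 4: row 6 has {1,2,7,8,9}; col 6 has {1,2,3,5,6,7,8,9}; box has {1,2,3,5,6,7,8,9} → only 4 remains.
r5c1 = 8: row 5 has {1,2,3,4,5,6,7,9}; col 1 has {2,7}; box has {1,2,7,9} → only 8 remains.
r3c1 = 9: row 3 has {1,2,3,4,5,6,7}; col 1 has {2,7,8}; box has {1,2,4,7} → only 9 remains.
r3c3 = 8: row 3 has {1,2,3,4,5,6,7,9}; col 3 has {1,2,4,6,7}; box has {1,2,4,7,9} → only 8 remains.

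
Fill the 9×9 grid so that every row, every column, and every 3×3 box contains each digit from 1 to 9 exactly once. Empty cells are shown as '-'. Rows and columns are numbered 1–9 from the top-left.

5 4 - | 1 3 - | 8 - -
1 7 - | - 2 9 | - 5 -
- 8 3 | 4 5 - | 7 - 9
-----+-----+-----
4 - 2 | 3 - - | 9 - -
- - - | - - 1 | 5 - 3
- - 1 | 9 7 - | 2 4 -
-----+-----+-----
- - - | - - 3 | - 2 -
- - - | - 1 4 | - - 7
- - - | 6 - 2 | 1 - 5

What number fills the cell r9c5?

r1c8 = 6 (sole candidate).
r1c9 = 2 (sole candidate).
r2c3 = 6 (sole candidate).
r2c4 = 8 (sole candidate).
r2c9 = 4 (sole candidate).
r3c1 = 2 (sole candidate).
r3c6 = 6 (sole candidate).
r3c8 = 1 (sole candidate).
r5c4 = 2 (sole candidate).
r8c4 = 5 (sole candidate).
r1c3 = 9 (sole candidate).
r1c6 = 7 (sole candidate).
r2c7 = 3 (sole candidate).
r7c4 = 7 (sole candidate).
r8c3 = 8 (sole candidate).
r8c7 = 6 (sole candidate).
r5c3 = 7 (sole candidate).
r5c8 = 8 (sole candidate).
r6c9 = 6 (sole candidate).
r7c7 = 4 (sole candidate).
r7c9 = 8 (sole candidate).
r9c3 = 4 (sole candidate).
r4c8 = 7 (sole candidate).
r4c9 = 1 (sole candidate).
r7c3 = 5 (sole candidate).
r7c5 = 9 (sole candidate).
r9c5 = 8: row 9 has {1,2,4,5,6}; col 5 has {1,2,3,5,7,9}; box has {1,2,3,4,5,6,7,9} → only 8 remains.

8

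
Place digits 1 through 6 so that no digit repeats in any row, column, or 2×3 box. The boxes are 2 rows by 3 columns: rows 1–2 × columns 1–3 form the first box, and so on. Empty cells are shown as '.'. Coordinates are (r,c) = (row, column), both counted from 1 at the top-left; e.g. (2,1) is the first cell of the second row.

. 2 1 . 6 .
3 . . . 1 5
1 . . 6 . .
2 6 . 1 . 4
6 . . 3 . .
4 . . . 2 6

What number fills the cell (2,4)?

2

(1,1) = 5: row 1 has {1,2,6}; col 1 has {1,2,3,4,6}; box has {1,2,3} → only 5 remains.
(1,4) = 4: row 1 has {1,2,5,6}; col 4 has {1,3,6}; box has {1,5,6} → only 4 remains.
(1,6) = 3: row 1 has {1,2,4,5,6}; col 6 has {4,5,6}; box has {1,4,5,6} → only 3 remains.
(2,2) = 4: row 2 has {1,3,5}; col 2 has {2,6}; box has {1,2,3,5} → only 4 remains.
(2,3) = 6: row 2 has {1,3,4,5}; col 3 has {1}; box has {1,2,3,4,5} → only 6 remains.
(2,4) = 2: row 2 has {1,3,4,5,6}; col 4 has {1,3,4,6}; box has {1,3,4,5,6} → only 2 remains.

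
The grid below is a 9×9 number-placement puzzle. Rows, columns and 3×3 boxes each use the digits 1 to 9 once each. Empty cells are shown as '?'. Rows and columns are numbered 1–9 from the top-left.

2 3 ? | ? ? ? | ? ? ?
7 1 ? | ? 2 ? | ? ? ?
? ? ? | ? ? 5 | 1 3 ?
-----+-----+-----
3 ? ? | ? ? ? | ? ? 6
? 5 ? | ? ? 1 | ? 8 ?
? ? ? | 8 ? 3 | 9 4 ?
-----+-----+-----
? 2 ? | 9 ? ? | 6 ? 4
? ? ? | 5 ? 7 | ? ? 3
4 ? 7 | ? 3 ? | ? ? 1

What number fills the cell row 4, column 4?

4

row 7, column 6 = 8 (sole candidate).
row 7, column 5 = 1 (sole candidate).
row 7, column 1 = 5 (sole candidate).
row 7, column 3 = 3 (sole candidate).
row 7, column 8 = 7 (sole candidate).
row 1, column 4 = 1 (hidden single in row 1).
row 2, column 4 = 3 (hidden single in row 2).
row 3, column 9 = 2 (hidden single in row 3).
row 5, column 9 = 7 (sole candidate).
row 6, column 9 = 5 (sole candidate).
row 4, column 7 = 2 (sole candidate).
row 4, column 8 = 1 (sole candidate).
row 5, column 7 = 3 (sole candidate).
row 8, column 7 = 8 (sole candidate).
row 9, column 7 = 5 (sole candidate).
row 2, column 7 = 4 (sole candidate).
row 1, column 7 = 7 (sole candidate).
row 4, column 5 = 5 (hidden single in row 4).
row 6, column 3 = 2 (hidden single in row 6).
row 5, column 4 = 2 (hidden single in row 5).
row 9, column 4 = 6 (sole candidate).
row 9, column 6 = 2 (sole candidate).
row 9, column 8 = 9 (sole candidate).
row 8, column 5 = 4 (sole candidate).
row 8, column 8 = 2 (sole candidate).
row 9, column 2 = 8 (sole candidate).
row 4, column 3 = 8 (hidden single in row 4).
row 2, column 9 = 8 (hidden single in row 2).
row 1, column 9 = 9 (sole candidate).
row 1, column 5 = 8 (hidden single in row 1).
row 3, column 1 = 8 (hidden single in row 3).
row 5, column 3 = 4 (hidden single in row 5).
row 1, column 6 = 4 (hidden single in row 1).
row 3, column 4 = 7 (sole candidate).
row 4, column 4 = 4: row 4 has {1,2,3,5,6,8}; col 4 has {1,2,3,5,6,7,8,9}; box has {1,2,3,5,8} → only 4 remains.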